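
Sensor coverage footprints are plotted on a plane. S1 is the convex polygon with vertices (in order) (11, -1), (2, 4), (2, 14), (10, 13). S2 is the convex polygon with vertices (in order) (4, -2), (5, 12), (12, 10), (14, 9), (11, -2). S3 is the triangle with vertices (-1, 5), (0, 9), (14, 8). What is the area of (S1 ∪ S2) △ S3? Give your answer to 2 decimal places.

133.01

|S1 ∪ S2| = 143.5765.
|(S1 ∪ S2) ∩ S3| = 19.5324.
|(S1 ∪ S2) △ S3| = 143.5765 + 28.5 − 39.0648 = 133.01.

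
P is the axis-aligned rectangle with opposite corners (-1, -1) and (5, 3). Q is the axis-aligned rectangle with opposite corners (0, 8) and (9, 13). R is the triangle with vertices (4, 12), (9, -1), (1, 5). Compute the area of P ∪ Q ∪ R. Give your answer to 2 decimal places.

By inclusion–exclusion:
Individual areas: |P| = 24, |Q| = 45, |R| = 37.
|P∩Q| = 0 (no overlap).
|P∩R| = 0.6667.
|Q∩R| = 6.5055.
|P∩Q∩R| = 0.
|P ∪ Q ∪ R| = 106 − 7.1722 + 0 = 98.83.

98.83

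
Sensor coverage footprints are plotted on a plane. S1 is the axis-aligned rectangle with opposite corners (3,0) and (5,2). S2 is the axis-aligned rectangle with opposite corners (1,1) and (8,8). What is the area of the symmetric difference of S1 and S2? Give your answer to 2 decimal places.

|S1∩S2|: x∈[3,5], y∈[1,2] → 2·1 = 2.
|S1 △ S2| = |S1| + |S2| − 2·|S1∩S2| = 4 + 49 − 4 = 49.00.

49.00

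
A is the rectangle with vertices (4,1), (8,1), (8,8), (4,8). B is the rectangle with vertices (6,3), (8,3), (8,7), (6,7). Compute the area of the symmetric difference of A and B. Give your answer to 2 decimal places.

|A∩B|: x∈[6,8], y∈[3,7] → 2·4 = 8.
|A △ B| = |A| + |B| − 2·|A∩B| = 28 + 8 − 16 = 20.00.

20.00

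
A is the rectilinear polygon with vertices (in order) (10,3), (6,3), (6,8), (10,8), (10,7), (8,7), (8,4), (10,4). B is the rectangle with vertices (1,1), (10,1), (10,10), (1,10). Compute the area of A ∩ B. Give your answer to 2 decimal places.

The intersection is the polygon with vertices (6,3), (6,8), (10,8), (10,7), (8,7), (8,4), (10,4), (10,3).
By the shoelace formula its area is 14.00.

14.00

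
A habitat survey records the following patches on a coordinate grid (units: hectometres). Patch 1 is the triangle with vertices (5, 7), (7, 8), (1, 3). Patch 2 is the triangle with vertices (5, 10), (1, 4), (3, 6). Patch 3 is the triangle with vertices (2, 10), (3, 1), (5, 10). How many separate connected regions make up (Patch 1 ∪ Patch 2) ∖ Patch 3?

3

(Patch 1 ∪ Patch 2) ∖ Patch 3 splits into 3 disjoint pieces (area 1.2143, area 0.2169, area 0.5357).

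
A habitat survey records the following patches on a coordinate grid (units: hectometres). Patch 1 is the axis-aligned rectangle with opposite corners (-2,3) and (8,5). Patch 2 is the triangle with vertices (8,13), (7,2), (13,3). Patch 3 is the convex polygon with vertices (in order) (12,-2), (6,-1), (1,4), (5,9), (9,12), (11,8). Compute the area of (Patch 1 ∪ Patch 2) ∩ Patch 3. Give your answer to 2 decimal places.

|Patch 1 ∪ Patch 2| = 50.8636.
|(Patch 1 ∪ Patch 2) ∩ Patch 3| = 40.26.

40.26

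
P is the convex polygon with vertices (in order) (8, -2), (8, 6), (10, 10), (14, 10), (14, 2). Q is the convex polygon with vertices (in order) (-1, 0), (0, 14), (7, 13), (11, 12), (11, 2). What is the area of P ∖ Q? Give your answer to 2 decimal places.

35.25

|P| = 56, |P∩Q| = 20.75.
|P ∖ Q| = |P| − |P∩Q| = 56 − 20.75 = 35.25.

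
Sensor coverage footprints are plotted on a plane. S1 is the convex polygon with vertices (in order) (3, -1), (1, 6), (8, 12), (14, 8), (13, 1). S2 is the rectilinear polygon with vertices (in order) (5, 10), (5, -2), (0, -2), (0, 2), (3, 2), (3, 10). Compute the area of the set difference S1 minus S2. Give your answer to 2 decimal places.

93.47

|S1| = 113.5, |S1∩S2| = 20.0286.
|S1 ∖ S2| = |S1| − |S1∩S2| = 113.5 − 20.0286 = 93.47.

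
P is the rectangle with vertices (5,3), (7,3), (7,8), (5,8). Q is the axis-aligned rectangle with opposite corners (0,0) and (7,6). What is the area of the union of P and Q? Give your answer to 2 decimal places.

46.00

By inclusion–exclusion:
Individual areas: |P| = 10, |Q| = 42.
|P∩Q|: x∈[5,7], y∈[3,6] → 2·3 = 6.
|P ∪ Q| = 52 − 6 = 46.00.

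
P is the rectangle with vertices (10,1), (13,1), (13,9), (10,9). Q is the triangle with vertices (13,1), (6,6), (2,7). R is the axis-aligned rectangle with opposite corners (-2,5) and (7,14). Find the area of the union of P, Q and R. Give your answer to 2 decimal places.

107.76

By inclusion–exclusion:
Individual areas: |P| = 24, |Q| = 6.5, |R| = 81.
|P∩Q| = 0.7597.
|P∩R| = 0 (no overlap).
|Q∩R| = 2.9762.
|P∩Q∩R| = 0.
|P ∪ Q ∪ R| = 111.5 − 3.7359 + 0 = 107.76.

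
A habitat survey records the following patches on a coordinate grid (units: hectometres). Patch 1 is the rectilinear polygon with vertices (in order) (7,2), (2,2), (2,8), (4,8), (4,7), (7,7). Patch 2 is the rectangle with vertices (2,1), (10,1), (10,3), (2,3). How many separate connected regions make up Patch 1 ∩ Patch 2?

1

Patch 1 ∩ Patch 2 is a single connected region.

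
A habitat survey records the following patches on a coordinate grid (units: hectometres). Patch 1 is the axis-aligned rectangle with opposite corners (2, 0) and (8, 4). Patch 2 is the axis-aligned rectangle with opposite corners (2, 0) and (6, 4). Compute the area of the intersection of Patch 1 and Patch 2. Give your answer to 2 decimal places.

16.00

|Patch 1∩Patch 2|: x∈[2,6], y∈[0,4] → 4·4 = 16.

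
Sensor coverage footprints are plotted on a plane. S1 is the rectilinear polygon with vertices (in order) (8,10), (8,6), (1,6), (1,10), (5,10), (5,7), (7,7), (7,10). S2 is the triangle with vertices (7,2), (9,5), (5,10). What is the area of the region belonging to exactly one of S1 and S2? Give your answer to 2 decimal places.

|S1| = 22, |S2| = 11, |S1∩S2| = 2.
|S1 △ S2| = |S1| + |S2| − 2·|S1∩S2| = 22 + 11 − 4 = 29.00.

29.00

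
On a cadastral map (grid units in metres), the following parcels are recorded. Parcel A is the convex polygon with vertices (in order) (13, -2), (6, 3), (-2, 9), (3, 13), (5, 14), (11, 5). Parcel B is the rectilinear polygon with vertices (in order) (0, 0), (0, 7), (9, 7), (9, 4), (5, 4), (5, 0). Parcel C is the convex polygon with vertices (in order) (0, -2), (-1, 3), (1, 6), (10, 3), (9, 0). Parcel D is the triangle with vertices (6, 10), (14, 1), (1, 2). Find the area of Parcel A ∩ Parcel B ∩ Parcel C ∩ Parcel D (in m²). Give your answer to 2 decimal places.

The intersection is the polygon with vertices (5,3.75), (3.021,5.234), (3.069,5.31), (7,4), (5,4).
By the shoelace formula its area is 1.66.

1.66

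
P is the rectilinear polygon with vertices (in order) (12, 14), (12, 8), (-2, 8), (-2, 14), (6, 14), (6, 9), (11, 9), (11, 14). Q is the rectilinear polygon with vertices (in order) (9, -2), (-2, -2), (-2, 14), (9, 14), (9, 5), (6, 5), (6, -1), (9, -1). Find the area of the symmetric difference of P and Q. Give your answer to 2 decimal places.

115.00

|P| = 59, |Q| = 158, |P∩Q| = 51.
|P △ Q| = |P| + |Q| − 2·|P∩Q| = 59 + 158 − 102 = 115.00.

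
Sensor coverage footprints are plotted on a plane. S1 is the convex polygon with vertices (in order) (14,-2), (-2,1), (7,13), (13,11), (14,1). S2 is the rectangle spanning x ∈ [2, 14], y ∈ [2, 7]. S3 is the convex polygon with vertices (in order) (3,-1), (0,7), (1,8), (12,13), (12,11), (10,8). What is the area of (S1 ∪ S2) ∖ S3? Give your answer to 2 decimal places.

89.52

|S1 ∪ S2| = 150.9167.
|(S1 ∪ S2) ∩ S3| = 61.3946.
|(S1 ∪ S2) ∖ S3| = 150.9167 − 61.3946 = 89.52.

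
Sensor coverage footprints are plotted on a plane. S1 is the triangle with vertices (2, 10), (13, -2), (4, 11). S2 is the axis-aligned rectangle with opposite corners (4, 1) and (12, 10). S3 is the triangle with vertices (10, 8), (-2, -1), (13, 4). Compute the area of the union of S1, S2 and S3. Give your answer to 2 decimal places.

By inclusion–exclusion:
Individual areas: |S1| = 17.5, |S2| = 72, |S3| = 37.5.
|S1∩S2| = 12.9624.
|S1∩S3| = 4.053.
|S2∩S3| = 29.1667.
|S1∩S2∩S3| = 4.053.
|S1 ∪ S2 ∪ S3| = 127 − 46.182 + 4.053 = 84.87.

84.87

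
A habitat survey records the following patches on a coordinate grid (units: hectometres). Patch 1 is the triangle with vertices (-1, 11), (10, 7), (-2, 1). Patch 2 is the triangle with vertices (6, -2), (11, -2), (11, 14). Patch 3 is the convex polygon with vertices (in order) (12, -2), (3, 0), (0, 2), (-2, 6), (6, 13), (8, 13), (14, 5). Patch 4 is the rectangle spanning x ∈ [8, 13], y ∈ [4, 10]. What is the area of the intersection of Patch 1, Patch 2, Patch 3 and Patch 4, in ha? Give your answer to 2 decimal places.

The intersection is the polygon with vertices (8.934,7.388), (10,7), (8.593,6.296).
By the shoelace formula its area is 0.65.

0.65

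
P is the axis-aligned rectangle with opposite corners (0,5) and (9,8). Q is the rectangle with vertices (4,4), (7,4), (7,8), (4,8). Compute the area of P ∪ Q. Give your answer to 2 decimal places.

By inclusion–exclusion:
Individual areas: |P| = 27, |Q| = 12.
|P∩Q|: x∈[4,7], y∈[5,8] → 3·3 = 9.
|P ∪ Q| = 39 − 9 = 30.00.

30.00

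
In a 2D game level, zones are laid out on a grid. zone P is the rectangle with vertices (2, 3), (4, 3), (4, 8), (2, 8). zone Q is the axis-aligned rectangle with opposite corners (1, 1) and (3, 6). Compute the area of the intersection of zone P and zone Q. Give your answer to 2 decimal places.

3.00

|zone P∩zone Q|: x∈[2,3], y∈[3,6] → 1·3 = 3.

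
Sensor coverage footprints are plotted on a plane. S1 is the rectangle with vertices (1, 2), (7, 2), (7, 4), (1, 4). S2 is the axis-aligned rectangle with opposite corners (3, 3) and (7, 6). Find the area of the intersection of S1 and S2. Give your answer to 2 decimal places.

4.00

|S1∩S2|: x∈[3,7], y∈[3,4] → 4·1 = 4.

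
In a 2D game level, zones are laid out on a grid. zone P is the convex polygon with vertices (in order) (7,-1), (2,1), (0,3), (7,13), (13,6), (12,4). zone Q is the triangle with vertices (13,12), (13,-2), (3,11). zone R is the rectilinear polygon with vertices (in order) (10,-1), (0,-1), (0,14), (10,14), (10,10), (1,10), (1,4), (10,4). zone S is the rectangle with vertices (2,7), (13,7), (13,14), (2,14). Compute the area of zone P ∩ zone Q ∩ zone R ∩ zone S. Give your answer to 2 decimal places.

5.03

The intersection is the polygon with vertices (9.571,10), (4.9,10), (5.796,11.28), (8.263,11.526).
By the shoelace formula its area is 5.03.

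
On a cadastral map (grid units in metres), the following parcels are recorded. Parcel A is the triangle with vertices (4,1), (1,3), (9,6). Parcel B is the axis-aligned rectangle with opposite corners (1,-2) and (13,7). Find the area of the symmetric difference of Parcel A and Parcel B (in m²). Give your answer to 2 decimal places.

95.50

|Parcel A| = 12.5, |Parcel B| = 108, |Parcel A∩Parcel B| = 12.5.
|Parcel A △ Parcel B| = |Parcel A| + |Parcel B| − 2·|Parcel A∩Parcel B| = 12.5 + 108 − 25 = 95.50.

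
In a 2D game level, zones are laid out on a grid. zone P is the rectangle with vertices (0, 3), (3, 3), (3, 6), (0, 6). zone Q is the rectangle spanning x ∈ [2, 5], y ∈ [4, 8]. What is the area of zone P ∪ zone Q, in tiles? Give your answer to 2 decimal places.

19.00

By inclusion–exclusion:
Individual areas: |zone P| = 9, |zone Q| = 12.
|zone P∩zone Q|: x∈[2,3], y∈[4,6] → 1·2 = 2.
|zone P ∪ zone Q| = 21 − 2 = 19.00.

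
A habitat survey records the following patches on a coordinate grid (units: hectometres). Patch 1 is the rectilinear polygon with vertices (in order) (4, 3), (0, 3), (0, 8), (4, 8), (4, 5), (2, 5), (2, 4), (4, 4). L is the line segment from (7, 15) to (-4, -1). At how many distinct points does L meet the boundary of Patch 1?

2

The segment meets the boundary at (0,4.818), (2.188,8).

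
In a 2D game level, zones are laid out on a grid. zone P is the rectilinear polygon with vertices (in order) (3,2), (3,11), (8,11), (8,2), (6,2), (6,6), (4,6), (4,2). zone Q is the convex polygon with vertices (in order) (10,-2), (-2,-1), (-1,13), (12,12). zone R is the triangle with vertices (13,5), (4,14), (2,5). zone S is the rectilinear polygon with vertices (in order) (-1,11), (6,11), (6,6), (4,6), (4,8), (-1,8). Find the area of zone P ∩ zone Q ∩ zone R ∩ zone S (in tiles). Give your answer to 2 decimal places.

The intersection is the polygon with vertices (4,6), (4,8), (3,8), (3,9.5), (3.333,11), (6,11), (6,6).
By the shoelace formula its area is 12.75.

12.75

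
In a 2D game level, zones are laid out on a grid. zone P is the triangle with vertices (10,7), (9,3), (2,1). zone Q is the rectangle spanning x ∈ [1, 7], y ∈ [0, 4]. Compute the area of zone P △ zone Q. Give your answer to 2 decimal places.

|zone P| = 13, |zone Q| = 24, |zone P∩zone Q| = 5.4286.
|zone P △ zone Q| = |zone P| + |zone Q| − 2·|zone P∩zone Q| = 13 + 24 − 10.8571 = 26.14.

26.14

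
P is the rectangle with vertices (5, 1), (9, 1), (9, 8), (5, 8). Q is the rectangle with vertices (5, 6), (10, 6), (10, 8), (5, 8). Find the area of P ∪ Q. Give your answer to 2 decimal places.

30.00

By inclusion–exclusion:
Individual areas: |P| = 28, |Q| = 10.
|P∩Q|: x∈[5,9], y∈[6,8] → 4·2 = 8.
|P ∪ Q| = 38 − 8 = 30.00.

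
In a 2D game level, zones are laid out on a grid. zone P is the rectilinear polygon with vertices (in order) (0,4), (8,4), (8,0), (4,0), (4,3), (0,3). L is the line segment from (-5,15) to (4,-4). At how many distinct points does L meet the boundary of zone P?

2

The segment meets the boundary at (0.684,3), (0.211,4).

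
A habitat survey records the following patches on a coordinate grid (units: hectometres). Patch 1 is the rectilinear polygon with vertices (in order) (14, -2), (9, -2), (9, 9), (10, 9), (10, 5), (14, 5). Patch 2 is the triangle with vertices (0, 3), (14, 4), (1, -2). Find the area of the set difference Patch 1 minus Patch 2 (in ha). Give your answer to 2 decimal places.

|Patch 1| = 39, |Patch 1∩Patch 2| = 4.8764.
|Patch 1 ∖ Patch 2| = |Patch 1| − |Patch 1∩Patch 2| = 39 − 4.8764 = 34.12.

34.12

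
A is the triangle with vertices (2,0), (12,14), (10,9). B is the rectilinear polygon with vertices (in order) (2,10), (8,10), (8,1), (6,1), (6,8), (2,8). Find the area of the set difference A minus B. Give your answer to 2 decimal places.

8.25

|A| = 11, |A∩B| = 2.75.
|A ∖ B| = |A| − |A∩B| = 11 − 2.75 = 8.25.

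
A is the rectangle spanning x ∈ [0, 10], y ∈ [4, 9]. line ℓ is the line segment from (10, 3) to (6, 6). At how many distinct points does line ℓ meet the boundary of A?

The segment meets the boundary at (8.667,4).

1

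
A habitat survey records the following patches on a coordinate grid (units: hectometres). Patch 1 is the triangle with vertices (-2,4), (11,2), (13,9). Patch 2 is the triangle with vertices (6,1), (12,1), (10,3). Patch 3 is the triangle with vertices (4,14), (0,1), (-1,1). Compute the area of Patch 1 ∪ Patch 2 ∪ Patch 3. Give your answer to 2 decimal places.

58.04

By inclusion–exclusion:
Individual areas: |Patch 1| = 47.5, |Patch 2| = 6, |Patch 3| = 6.5.
|Patch 1∩Patch 2| = 0.9706.
|Patch 1∩Patch 3| = 0.9906.
|Patch 2∩Patch 3| = 0.
|Patch 1∩Patch 2∩Patch 3| = 0.
|Patch 1 ∪ Patch 2 ∪ Patch 3| = 60 − 1.9612 + 0 = 58.04.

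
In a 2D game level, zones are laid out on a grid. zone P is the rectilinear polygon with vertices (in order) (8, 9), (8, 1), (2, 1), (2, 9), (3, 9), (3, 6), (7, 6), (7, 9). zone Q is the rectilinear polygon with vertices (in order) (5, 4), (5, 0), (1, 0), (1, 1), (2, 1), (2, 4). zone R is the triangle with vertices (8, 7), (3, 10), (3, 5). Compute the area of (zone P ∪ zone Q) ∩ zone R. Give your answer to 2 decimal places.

|zone P ∪ zone Q| = 40.
|(zone P ∪ zone Q) ∩ zone R| = 1.75.

1.75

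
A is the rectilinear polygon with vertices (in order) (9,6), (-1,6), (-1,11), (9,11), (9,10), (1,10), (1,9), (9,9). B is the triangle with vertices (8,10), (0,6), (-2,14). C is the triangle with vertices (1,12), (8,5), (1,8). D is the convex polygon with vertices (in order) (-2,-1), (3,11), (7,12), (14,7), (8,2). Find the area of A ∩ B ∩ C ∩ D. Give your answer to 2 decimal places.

3.37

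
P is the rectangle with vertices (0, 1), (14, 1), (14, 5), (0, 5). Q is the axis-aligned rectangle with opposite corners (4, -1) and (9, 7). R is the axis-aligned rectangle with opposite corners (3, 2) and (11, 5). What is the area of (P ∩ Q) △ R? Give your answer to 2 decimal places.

14.00

|P ∩ Q| = 20.
|(P ∩ Q) ∩ R| = 15.
|(P ∩ Q) △ R| = 20 + 24 − 30 = 14.00.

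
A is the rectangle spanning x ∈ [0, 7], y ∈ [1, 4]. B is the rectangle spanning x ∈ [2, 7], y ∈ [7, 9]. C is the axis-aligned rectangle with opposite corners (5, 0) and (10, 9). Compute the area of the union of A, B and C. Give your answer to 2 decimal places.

66.00

By inclusion–exclusion:
Individual areas: |A| = 21, |B| = 10, |C| = 45.
|A∩B| = 0 (no overlap).
|A∩C|: x∈[5,7], y∈[1,4] → 2·3 = 6.
|B∩C|: x∈[5,7], y∈[7,9] → 2·2 = 4.
|A∩B∩C| = 0.
|A ∪ B ∪ C| = 76 − 10 + 0 = 66.00.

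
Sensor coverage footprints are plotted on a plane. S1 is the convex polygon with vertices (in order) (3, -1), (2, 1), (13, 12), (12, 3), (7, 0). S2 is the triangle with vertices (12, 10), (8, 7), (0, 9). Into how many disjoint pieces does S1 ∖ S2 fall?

S1 ∖ S2 is a single connected region.

1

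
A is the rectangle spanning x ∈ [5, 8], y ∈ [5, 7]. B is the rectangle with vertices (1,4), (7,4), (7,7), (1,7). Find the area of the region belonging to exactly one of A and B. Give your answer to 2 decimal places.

|A∩B|: x∈[5,7], y∈[5,7] → 2·2 = 4.
|A △ B| = |A| + |B| − 2·|A∩B| = 6 + 18 − 8 = 16.00.

16.00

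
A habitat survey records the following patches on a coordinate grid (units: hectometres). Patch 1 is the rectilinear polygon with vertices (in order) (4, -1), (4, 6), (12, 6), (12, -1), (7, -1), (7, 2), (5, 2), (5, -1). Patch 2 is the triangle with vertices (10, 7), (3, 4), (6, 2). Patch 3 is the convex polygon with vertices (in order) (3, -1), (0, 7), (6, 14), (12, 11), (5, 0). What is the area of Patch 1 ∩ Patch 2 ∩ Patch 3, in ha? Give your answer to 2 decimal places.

9.74

The intersection is the polygon with vertices (7.667,6), (8.818,6), (7.333,3.667), (6,2), (4,3.333), (4,4.429).
By the shoelace formula its area is 9.74.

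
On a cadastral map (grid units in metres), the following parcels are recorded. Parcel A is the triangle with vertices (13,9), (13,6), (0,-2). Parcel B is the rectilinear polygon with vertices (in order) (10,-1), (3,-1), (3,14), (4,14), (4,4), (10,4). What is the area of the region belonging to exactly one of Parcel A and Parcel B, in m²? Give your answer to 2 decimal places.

50.62

|Parcel A| = 19.5, |Parcel B| = 45, |Parcel A∩Parcel B| = 6.9388.
|Parcel A △ Parcel B| = |Parcel A| + |Parcel B| − 2·|Parcel A∩Parcel B| = 19.5 + 45 − 13.8776 = 50.62.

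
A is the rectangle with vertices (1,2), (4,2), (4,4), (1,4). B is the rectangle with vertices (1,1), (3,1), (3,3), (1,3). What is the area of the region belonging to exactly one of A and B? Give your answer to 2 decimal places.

|A∩B|: x∈[1,3], y∈[2,3] → 2·1 = 2.
|A △ B| = |A| + |B| − 2·|A∩B| = 6 + 4 − 4 = 6.00.

6.00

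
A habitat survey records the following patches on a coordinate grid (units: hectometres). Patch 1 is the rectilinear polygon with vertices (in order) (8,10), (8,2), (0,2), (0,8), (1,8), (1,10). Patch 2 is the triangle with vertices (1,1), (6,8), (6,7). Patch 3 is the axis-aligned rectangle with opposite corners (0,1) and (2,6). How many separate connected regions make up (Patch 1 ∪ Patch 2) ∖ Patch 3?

(Patch 1 ∪ Patch 2) ∖ Patch 3 is a single connected region.

1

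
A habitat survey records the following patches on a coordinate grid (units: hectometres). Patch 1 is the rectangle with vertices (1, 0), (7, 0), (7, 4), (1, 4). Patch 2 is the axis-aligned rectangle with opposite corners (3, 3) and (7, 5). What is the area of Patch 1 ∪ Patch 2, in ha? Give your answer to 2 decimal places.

28.00

By inclusion–exclusion:
Individual areas: |Patch 1| = 24, |Patch 2| = 8.
|Patch 1∩Patch 2|: x∈[3,7], y∈[3,4] → 4·1 = 4.
|Patch 1 ∪ Patch 2| = 32 − 4 = 28.00.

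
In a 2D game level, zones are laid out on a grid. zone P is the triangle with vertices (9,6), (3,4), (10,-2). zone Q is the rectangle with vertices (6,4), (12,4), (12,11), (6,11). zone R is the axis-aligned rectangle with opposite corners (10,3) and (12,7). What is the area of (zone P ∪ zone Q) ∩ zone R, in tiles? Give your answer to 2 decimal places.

The region (zone P ∪ zone Q) ∩ zone R is the polygon with vertices (12,4), (10,4), (10,7), (12,7).
By the shoelace formula its area is 6.00.

6.00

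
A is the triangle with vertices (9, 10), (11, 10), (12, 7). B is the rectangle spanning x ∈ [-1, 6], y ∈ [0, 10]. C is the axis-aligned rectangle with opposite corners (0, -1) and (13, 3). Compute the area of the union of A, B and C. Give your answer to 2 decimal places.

By inclusion–exclusion:
Individual areas: |A| = 3, |B| = 70, |C| = 52.
|A∩B| = 0.
|A∩C| = 0.
|B∩C|: x∈[0,6], y∈[0,3] → 6·3 = 18.
|A∩B∩C| = 0.
|A ∪ B ∪ C| = 125 − 18 + 0 = 107.00.

107.00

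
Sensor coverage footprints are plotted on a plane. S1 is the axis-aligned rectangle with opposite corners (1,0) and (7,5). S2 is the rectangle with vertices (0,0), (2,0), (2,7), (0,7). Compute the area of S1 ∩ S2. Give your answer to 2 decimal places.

|S1∩S2|: x∈[1,2], y∈[0,5] → 1·5 = 5.

5.00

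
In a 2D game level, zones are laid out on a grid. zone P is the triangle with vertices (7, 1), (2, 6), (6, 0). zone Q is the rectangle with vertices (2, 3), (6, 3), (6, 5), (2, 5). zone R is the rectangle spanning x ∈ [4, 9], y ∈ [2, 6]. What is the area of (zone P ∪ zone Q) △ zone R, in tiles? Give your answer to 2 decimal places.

|zone P ∪ zone Q| = 11.6667.
|(zone P ∪ zone Q) ∩ zone R| = 5.1667.
|(zone P ∪ zone Q) △ zone R| = 11.6667 + 20 − 10.3333 = 21.33.

21.33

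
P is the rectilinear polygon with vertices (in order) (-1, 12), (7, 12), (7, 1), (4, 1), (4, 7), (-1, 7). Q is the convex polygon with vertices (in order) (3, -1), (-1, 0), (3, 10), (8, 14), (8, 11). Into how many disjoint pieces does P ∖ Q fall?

P ∖ Q splits into 2 disjoint pieces (area 20.7, area 12).

2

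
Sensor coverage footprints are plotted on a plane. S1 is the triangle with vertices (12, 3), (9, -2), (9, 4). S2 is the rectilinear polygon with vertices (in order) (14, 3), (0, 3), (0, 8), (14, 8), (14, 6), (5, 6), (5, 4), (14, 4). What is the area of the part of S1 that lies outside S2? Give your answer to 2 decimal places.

|S1| = 9, |S1∩S2| = 1.5.
|S1 ∖ S2| = |S1| − |S1∩S2| = 9 − 1.5 = 7.50.

7.50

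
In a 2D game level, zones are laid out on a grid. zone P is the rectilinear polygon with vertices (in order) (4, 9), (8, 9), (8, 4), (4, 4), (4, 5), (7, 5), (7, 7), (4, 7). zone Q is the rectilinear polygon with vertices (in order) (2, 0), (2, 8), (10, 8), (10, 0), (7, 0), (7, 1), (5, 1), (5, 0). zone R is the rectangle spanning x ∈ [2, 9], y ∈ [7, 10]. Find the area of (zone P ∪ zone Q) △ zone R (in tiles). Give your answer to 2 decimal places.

65.00

|zone P ∪ zone Q| = 66.
|(zone P ∪ zone Q) ∩ zone R| = 11.
|(zone P ∪ zone Q) △ zone R| = 66 + 21 − 22 = 65.00.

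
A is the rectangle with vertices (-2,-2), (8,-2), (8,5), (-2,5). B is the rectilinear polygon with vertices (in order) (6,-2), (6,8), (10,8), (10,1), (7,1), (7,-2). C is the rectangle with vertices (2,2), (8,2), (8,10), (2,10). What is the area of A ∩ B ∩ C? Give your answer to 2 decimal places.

6.00

The intersection is the polygon with vertices (8,2), (6,2), (6,5), (8,5).
By the shoelace formula its area is 6.00.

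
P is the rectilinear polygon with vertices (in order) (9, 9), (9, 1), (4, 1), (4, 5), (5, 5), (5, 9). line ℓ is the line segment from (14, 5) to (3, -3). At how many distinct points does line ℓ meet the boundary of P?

The segment meets the boundary at (8.5,1), (9,1.364).

2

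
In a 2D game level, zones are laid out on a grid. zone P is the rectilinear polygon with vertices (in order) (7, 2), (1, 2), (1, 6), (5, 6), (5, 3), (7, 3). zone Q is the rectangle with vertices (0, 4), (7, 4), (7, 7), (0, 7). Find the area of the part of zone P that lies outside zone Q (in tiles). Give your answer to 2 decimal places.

|zone P| = 18, |zone P∩zone Q| = 8.
|zone P ∖ zone Q| = |zone P| − |zone P∩zone Q| = 18 − 8 = 10.00.

10.00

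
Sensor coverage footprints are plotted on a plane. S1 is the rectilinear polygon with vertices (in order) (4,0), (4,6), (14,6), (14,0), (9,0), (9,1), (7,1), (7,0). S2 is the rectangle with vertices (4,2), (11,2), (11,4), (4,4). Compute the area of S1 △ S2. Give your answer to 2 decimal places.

|S1| = 58, |S2| = 14, |S1∩S2| = 14.
|S1 △ S2| = |S1| + |S2| − 2·|S1∩S2| = 58 + 14 − 28 = 44.00.

44.00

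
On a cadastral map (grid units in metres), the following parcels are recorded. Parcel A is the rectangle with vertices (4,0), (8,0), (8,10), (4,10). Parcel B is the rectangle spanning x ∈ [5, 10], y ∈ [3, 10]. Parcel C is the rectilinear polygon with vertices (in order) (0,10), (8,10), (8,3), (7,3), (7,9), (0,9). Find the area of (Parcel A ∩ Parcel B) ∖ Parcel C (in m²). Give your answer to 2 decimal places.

|Parcel A ∩ Parcel B| = 21.
|(Parcel A ∩ Parcel B) ∩ Parcel C| = 9.
|(Parcel A ∩ Parcel B) ∖ Parcel C| = 21 − 9 = 12.00.

12.00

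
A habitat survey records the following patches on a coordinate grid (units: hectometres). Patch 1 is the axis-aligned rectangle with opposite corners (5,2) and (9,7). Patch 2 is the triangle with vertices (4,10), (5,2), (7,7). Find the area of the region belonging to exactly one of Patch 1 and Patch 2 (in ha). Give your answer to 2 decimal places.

20.50

|Patch 1| = 20, |Patch 2| = 10.5, |Patch 1∩Patch 2| = 5.
|Patch 1 △ Patch 2| = |Patch 1| + |Patch 2| − 2·|Patch 1∩Patch 2| = 20 + 10.5 − 10 = 20.50.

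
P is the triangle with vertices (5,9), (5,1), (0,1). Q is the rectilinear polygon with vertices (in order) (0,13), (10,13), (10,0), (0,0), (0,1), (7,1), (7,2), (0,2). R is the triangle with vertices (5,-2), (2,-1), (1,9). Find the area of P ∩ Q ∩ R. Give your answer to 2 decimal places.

3.52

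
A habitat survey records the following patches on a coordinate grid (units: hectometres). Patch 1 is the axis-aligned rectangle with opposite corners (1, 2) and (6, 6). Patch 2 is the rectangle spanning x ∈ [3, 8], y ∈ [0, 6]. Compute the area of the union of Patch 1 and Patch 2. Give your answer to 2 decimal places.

38.00

By inclusion–exclusion:
Individual areas: |Patch 1| = 20, |Patch 2| = 30.
|Patch 1∩Patch 2|: x∈[3,6], y∈[2,6] → 3·4 = 12.
|Patch 1 ∪ Patch 2| = 50 − 12 = 38.00.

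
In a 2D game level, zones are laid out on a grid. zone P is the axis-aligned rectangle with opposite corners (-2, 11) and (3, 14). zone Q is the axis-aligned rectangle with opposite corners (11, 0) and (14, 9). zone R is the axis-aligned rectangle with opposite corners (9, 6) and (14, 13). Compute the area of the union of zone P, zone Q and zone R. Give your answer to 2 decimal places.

68.00

By inclusion–exclusion:
Individual areas: |zone P| = 15, |zone Q| = 27, |zone R| = 35.
|zone P∩zone Q| = 0 (no overlap).
|zone P∩zone R| = 0 (no overlap).
|zone Q∩zone R|: x∈[11,14], y∈[6,9] → 3·3 = 9.
|zone P∩zone Q∩zone R| = 0.
|zone P ∪ zone Q ∪ zone R| = 77 − 9 + 0 = 68.00.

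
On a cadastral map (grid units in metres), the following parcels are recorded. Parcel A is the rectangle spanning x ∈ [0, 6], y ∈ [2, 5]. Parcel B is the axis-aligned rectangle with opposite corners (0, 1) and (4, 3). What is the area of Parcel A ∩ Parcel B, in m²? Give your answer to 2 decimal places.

|Parcel A∩Parcel B|: x∈[0,4], y∈[2,3] → 4·1 = 4.

4.00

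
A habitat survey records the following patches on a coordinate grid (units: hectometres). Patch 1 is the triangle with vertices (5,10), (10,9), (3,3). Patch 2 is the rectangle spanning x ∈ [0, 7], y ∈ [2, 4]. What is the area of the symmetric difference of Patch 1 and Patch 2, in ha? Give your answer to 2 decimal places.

|Patch 1| = 18.5, |Patch 2| = 14, |Patch 1∩Patch 2| = 0.4405.
|Patch 1 △ Patch 2| = |Patch 1| + |Patch 2| − 2·|Patch 1∩Patch 2| = 18.5 + 14 − 0.881 = 31.62.

31.62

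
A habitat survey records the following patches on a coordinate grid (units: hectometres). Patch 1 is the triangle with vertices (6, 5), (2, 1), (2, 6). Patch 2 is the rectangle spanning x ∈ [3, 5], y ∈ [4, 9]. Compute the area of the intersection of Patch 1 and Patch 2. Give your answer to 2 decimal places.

The intersection is the polygon with vertices (5,5.25), (5,4), (3,4), (3,5.75).
By the shoelace formula its area is 3.00.

3.00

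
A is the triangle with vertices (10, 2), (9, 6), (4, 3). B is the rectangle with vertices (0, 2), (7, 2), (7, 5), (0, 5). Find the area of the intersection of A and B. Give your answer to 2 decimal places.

3.45

The intersection is the polygon with vertices (4,3), (7,4.8), (7,2.5).
By the shoelace formula its area is 3.45.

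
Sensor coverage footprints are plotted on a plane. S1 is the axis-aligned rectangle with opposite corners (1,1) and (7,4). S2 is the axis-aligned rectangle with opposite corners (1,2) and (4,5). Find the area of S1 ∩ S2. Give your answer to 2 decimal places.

|S1∩S2|: x∈[1,4], y∈[2,4] → 3·2 = 6.

6.00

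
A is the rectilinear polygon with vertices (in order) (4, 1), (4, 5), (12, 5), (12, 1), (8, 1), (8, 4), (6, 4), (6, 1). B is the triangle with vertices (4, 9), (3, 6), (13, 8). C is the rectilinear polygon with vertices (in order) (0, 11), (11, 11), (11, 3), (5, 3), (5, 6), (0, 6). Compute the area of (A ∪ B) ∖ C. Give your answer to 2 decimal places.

|A ∪ B| = 40.
|(A ∪ B) ∩ C| = 23.3778.
|(A ∪ B) ∖ C| = 40 − 23.3778 = 16.62.

16.62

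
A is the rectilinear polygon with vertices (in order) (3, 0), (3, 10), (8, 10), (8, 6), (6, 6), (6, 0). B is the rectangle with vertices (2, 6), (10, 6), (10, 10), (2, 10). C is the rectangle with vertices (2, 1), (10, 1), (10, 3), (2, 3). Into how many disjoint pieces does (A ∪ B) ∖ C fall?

2

(A ∪ B) ∖ C splits into 2 disjoint pieces (area 41, area 3).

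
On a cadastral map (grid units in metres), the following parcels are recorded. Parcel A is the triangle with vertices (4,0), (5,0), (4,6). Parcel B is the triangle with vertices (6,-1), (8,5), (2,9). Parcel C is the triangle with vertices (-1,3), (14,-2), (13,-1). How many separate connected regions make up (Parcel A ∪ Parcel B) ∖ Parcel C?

(Parcel A ∪ Parcel B) ∖ Parcel C splits into 3 disjoint pieces (area 1.0784, area 21.6327, area 1.0577).

3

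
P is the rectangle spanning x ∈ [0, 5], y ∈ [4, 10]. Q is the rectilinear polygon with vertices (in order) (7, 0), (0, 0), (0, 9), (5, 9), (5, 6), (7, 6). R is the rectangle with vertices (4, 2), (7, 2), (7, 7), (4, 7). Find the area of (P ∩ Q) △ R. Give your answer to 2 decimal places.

|P ∩ Q| = 25.
|(P ∩ Q) ∩ R| = 3.
|(P ∩ Q) △ R| = 25 + 15 − 6 = 34.00.

34.00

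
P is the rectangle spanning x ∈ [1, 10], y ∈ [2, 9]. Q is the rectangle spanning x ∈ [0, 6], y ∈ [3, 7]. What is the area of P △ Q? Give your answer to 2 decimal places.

|P∩Q|: x∈[1,6], y∈[3,7] → 5·4 = 20.
|P △ Q| = |P| + |Q| − 2·|P∩Q| = 63 + 24 − 40 = 47.00.

47.00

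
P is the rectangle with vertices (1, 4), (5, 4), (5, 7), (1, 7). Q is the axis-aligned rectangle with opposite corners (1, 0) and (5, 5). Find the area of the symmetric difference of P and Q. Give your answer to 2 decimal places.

|P∩Q|: x∈[1,5], y∈[4,5] → 4·1 = 4.
|P △ Q| = |P| + |Q| − 2·|P∩Q| = 12 + 20 − 8 = 24.00.

24.00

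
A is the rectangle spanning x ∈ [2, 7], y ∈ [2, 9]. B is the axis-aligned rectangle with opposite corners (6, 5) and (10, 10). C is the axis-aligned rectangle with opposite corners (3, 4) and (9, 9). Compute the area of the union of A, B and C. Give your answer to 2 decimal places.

By inclusion–exclusion:
Individual areas: |A| = 35, |B| = 20, |C| = 30.
|A∩B|: x∈[6,7], y∈[5,9] → 1·4 = 4.
|A∩C|: x∈[3,7], y∈[4,9] → 4·5 = 20.
|B∩C|: x∈[6,9], y∈[5,9] → 3·4 = 12.
|A∩B∩C| = 4.
|A ∪ B ∪ C| = 85 − 36 + 4 = 53.00.

53.00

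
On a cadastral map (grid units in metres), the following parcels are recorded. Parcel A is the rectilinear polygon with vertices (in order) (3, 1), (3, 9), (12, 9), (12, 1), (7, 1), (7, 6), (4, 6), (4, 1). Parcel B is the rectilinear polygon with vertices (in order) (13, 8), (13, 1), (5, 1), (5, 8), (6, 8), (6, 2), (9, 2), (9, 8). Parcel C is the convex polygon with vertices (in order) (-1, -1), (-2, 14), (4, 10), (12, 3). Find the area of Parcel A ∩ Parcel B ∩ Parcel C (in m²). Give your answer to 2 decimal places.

7.79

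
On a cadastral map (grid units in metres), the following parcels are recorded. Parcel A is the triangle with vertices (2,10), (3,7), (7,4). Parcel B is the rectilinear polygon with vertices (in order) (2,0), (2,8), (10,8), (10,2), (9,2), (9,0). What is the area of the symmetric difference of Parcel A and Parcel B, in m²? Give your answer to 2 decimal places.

|Parcel A| = 4.5, |Parcel B| = 62, |Parcel A∩Parcel B| = 3.5.
|Parcel A △ Parcel B| = |Parcel A| + |Parcel B| − 2·|Parcel A∩Parcel B| = 4.5 + 62 − 7 = 59.50.

59.50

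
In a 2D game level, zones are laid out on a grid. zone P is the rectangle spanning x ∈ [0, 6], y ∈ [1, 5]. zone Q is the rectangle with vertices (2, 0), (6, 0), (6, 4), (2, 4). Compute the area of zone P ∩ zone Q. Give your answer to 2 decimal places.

12.00

|zone P∩zone Q|: x∈[2,6], y∈[1,4] → 4·3 = 12.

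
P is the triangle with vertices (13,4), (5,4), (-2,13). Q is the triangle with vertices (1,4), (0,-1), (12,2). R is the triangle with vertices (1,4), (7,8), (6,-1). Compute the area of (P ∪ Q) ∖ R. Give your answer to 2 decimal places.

|P ∪ Q| = 64.5.
|(P ∪ Q) ∩ R| = 17.6541.
|(P ∪ Q) ∖ R| = 64.5 − 17.6541 = 46.85.

46.85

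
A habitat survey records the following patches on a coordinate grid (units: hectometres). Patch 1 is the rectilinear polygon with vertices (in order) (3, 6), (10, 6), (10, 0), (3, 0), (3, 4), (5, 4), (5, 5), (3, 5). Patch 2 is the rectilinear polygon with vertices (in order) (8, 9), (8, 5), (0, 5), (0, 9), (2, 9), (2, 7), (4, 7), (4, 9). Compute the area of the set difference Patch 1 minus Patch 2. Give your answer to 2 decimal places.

|Patch 1| = 40, |Patch 1∩Patch 2| = 5.
|Patch 1 ∖ Patch 2| = |Patch 1| − |Patch 1∩Patch 2| = 40 − 5 = 35.00.

35.00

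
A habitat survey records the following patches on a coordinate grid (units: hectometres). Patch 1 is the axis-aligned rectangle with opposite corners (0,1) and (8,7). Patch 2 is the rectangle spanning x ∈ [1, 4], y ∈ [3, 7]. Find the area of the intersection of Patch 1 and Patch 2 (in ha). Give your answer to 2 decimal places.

12.00

|Patch 1∩Patch 2|: x∈[1,4], y∈[3,7] → 3·4 = 12.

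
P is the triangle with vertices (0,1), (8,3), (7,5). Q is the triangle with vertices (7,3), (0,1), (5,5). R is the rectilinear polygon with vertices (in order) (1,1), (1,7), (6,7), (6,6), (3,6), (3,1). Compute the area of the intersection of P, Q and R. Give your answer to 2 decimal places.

1.14

The intersection is the polygon with vertices (1,1.286), (1,1.571), (3,2.714), (3,1.857).
By the shoelace formula its area is 1.14.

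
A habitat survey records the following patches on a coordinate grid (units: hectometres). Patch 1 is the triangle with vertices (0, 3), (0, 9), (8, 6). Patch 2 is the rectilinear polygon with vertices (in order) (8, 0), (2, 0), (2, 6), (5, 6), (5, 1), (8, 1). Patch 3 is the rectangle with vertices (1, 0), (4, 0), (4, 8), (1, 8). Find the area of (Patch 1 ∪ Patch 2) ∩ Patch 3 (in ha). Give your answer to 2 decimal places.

20.10

The region (Patch 1 ∪ Patch 2) ∩ Patch 3 is the polygon with vertices (4,7.5), (4,0), (2,0), (2,3.75), (1,3.375), (1,8), (2.667,8).
By the shoelace formula its area is 20.10.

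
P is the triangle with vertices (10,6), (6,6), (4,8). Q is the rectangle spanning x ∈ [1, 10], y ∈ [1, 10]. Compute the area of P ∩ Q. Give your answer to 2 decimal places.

4.00

The intersection is the polygon with vertices (6,6), (4,8), (10,6).
By the shoelace formula its area is 4.00.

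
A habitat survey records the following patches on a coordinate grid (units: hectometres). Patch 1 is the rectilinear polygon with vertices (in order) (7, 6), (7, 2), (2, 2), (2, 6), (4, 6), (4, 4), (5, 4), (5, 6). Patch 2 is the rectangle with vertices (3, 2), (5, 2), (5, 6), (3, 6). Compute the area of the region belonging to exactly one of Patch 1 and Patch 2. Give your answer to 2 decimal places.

14.00

|Patch 1| = 18, |Patch 2| = 8, |Patch 1∩Patch 2| = 6.
|Patch 1 △ Patch 2| = |Patch 1| + |Patch 2| − 2·|Patch 1∩Patch 2| = 18 + 8 − 12 = 14.00.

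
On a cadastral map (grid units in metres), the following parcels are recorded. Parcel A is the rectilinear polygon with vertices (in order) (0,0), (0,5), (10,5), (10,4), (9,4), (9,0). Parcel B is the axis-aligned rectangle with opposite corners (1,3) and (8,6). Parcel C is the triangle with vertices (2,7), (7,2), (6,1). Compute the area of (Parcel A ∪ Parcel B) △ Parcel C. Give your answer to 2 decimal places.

48.33

|Parcel A ∪ Parcel B| = 53.
|(Parcel A ∪ Parcel B) ∩ Parcel C| = 4.8333.
|(Parcel A ∪ Parcel B) △ Parcel C| = 53 + 5 − 9.6667 = 48.33.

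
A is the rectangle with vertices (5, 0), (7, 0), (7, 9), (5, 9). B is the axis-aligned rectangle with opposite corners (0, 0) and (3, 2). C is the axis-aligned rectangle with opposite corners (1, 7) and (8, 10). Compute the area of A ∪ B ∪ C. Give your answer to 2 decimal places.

41.00

By inclusion–exclusion:
Individual areas: |A| = 18, |B| = 6, |C| = 21.
|A∩B| = 0 (no overlap).
|A∩C|: x∈[5,7], y∈[7,9] → 2·2 = 4.
|B∩C| = 0 (no overlap).
|A∩B∩C| = 0.
|A ∪ B ∪ C| = 45 − 4 + 0 = 41.00.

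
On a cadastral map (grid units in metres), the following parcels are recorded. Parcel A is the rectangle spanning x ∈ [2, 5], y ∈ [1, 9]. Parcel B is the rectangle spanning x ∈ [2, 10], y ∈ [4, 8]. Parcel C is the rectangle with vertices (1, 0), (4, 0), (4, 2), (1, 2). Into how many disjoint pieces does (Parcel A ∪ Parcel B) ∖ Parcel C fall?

1

(Parcel A ∪ Parcel B) ∖ Parcel C is a single connected region.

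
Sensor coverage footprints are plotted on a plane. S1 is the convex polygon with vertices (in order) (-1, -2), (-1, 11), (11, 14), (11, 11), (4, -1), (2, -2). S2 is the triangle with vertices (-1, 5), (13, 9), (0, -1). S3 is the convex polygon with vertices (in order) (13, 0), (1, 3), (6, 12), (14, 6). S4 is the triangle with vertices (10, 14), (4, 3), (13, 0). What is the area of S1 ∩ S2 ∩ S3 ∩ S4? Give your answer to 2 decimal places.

The intersection is the polygon with vertices (9.2,7.914), (7.256,4.581), (4.837,2.721), (4,3), (6.215,7.061).
By the shoelace formula its area is 10.12.

10.12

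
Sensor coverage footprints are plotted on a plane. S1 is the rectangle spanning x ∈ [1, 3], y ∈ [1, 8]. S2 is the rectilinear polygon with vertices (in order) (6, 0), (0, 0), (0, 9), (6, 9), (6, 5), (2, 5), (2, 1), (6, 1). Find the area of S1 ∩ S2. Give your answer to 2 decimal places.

10.00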